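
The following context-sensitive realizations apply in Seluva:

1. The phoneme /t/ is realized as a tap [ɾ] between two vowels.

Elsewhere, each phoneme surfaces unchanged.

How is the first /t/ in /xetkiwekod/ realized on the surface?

/t/ (between /e/ and /k/) is in the target of rule 1 but the environment (between two vowels) is not met → [t].

[t]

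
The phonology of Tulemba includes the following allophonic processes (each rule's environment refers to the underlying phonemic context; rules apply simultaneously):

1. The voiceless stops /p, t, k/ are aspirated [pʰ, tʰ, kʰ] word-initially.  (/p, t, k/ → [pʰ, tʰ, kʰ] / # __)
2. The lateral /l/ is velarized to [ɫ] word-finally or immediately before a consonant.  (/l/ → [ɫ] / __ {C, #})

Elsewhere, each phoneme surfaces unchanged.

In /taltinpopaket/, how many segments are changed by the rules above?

Segments that undergo a rule: /t/ → [tʰ] (rule 1); /l/ → [ɫ] (rule 2).
All other segments surface unchanged.

2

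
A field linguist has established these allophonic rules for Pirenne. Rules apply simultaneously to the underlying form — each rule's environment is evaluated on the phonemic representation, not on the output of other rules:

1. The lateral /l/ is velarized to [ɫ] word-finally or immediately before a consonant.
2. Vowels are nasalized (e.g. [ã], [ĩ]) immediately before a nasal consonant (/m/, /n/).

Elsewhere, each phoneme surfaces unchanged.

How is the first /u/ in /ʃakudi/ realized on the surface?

/u/ — between /k/ and /d/; rule 2 does not apply here → [u].

[u]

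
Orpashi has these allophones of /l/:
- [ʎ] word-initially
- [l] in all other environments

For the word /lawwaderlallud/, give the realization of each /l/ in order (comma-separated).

[ʎ], [l], [l], [l]

Occurrence 1 (position 1): word-initially → [ʎ].
Occurrence 2 (position 9): no conditioning environment matches → elsewhere allophone [l].
Occurrence 3 (position 11): no conditioning environment matches → elsewhere allophone [l].
Occurrence 4 (position 12): no conditioning environment matches → elsewhere allophone [l].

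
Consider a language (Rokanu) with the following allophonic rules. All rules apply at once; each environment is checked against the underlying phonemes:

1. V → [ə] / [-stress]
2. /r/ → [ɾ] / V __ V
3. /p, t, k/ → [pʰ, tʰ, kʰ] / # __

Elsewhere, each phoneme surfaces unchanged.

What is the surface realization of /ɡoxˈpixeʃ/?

[ɡəxˈpixəʃ]

/ɡ/ (word-initial) is unaffected → [ɡ].
Rule 1 applies to /o/ (between /ɡ/ and /x/: in an unstressed syllable) → [ə].
/x/ stays [x].
/p/ (between /x/ and /i/): rule 3 targets it, but not word-initially → unchanged [p].
/i/ (between /p/ and /x/) fails the environment for rule 1, so it stays [i].
/x/ stays [x].
/e/ — between /x/ and /ʃ/, in an unstressed syllable — surfaces as [ə] (rule 1).
/ʃ/ stays [ʃ].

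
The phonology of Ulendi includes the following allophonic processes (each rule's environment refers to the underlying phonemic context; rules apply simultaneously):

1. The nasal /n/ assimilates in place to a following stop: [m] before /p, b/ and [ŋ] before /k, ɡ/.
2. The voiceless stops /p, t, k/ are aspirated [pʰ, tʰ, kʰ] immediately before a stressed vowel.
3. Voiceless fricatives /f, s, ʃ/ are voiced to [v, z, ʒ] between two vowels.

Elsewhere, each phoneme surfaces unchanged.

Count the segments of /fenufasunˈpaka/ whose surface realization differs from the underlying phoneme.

4

Segments that undergo a rule: /f/ → [v] (rule 3); /s/ → [z] (rule 3); /n/ → [m] (rule 1); /p/ → [pʰ] (rule 2).
All other segments surface unchanged.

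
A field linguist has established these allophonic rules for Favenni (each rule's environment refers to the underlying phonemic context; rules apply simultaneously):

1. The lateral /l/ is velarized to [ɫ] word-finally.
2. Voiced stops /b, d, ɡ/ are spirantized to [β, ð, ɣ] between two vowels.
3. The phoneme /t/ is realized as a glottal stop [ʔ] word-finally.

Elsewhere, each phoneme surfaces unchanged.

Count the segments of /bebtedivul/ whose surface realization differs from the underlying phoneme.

2

Segments that undergo a rule: /d/ → [ð] (rule 2); /l/ → [ɫ] (rule 1).
All other segments surface unchanged.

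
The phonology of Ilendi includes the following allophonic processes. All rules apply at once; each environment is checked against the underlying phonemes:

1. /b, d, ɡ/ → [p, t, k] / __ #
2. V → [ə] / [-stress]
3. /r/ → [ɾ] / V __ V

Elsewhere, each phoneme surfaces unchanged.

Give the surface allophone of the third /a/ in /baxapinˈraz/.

/a/ — between /r/ and /z/; rule 2 does not apply here → [a].

[a]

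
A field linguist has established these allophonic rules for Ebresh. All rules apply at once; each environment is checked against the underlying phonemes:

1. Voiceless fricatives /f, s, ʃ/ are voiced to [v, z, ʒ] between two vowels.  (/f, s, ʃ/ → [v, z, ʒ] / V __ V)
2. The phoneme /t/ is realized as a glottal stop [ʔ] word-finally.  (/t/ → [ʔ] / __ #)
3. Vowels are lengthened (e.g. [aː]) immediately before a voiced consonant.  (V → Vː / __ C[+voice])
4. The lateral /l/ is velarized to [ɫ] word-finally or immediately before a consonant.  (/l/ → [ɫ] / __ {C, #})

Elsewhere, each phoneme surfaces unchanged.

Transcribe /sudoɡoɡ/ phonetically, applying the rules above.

[suːdoːɡoːɡ]

/s/ (word-initial) fails the environment for rule 1, so it stays [s].
/u/ (between /s/ and /d/): before a voiced consonant, so rule 3 applies → [uː].
/d/ — not in any rule's target class → [d].
/o/ (between /d/ and /ɡ/) occurs before a voiced consonant → [oː] by rule 3.
/ɡ/ (between /o/ and /o/): no rule targets it → [ɡ].
/o/ (between /ɡ/ and /ɡ/) occurs before a voiced consonant → [oː] by rule 3.
/ɡ/ — not in any rule's target class → [ɡ].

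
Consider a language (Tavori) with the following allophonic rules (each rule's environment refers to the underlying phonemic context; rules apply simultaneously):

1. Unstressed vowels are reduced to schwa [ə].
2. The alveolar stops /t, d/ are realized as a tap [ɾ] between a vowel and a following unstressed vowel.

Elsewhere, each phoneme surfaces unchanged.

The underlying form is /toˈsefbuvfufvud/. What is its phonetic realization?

[təˈsefbəvfəfvəd]

/t/ (word-initial) is in the target of rule 2 but the environment (between a vowel and a following unstressed vowel) is not met → [t].
/o/ meets the environment for rule 1 (in an unstressed syllable) → [ə].
/s/ stays [s].
/e/ (between /s/ and /f/): rule 1 targets it, but not in an unstressed syllable → unchanged [e].
/f/ stays [f].
/b/ (between /f/ and /u/) is unaffected → [b].
/u/ — between /b/ and /v/, in an unstressed syllable — surfaces as [ə] (rule 1).
/v/ — not in any rule's target class → [v].
/f/ (between /v/ and /u/) is unaffected → [f].
/u/ — between /f/ and /f/, in an unstressed syllable — surfaces as [ə] (rule 1).
/f/ (between /u/ and /v/): no rule targets it → [f].
/v/ — not in any rule's target class → [v].
/u/ (between /v/ and /d/) occurs in an unstressed syllable → [ə] by rule 1.
/d/ (word-final) fails the environment for rule 2, so it stays [d].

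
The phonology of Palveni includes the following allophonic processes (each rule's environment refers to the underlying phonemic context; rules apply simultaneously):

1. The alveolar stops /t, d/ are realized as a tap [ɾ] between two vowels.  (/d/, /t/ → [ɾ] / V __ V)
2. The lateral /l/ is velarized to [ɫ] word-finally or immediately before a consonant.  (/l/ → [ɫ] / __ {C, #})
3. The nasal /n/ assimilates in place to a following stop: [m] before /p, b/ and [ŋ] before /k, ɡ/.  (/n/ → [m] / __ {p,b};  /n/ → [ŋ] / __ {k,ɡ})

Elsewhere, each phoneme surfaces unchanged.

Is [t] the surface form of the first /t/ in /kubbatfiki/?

Yes

/t/ (between /a/ and /f/) fails the environment for rule 1, so it stays [t].
The actual realization is [t], which matches [t].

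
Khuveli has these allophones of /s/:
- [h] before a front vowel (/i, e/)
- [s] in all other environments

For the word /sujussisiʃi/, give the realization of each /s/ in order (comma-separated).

[s], [s], [h], [h]

Occurrence 1 (position 1): no conditioning environment matches → elsewhere allophone [s].
Occurrence 2 (position 5): no conditioning environment matches → elsewhere allophone [s].
Occurrence 3 (position 6): before a front vowel (/i, e/) → [h].
Occurrence 4 (position 8): before a front vowel (/i, e/) → [h].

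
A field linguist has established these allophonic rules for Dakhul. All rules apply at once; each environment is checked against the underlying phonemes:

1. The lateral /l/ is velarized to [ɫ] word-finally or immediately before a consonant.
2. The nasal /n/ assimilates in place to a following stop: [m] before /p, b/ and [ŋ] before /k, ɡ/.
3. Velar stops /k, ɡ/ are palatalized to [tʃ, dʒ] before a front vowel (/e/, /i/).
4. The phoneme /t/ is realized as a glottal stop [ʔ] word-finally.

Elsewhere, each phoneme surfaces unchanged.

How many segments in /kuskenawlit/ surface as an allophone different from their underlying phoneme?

Segments that undergo a rule: /k/ → [tʃ] (rule 3); /t/ → [ʔ] (rule 4).
All other segments surface unchanged.

2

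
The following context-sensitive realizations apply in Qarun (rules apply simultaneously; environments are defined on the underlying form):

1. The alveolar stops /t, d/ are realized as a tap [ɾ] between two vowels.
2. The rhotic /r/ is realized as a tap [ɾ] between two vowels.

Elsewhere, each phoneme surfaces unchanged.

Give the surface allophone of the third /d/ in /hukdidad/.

[d]

/d/ (word-final) fails the environment for rule 1, so it stays [d].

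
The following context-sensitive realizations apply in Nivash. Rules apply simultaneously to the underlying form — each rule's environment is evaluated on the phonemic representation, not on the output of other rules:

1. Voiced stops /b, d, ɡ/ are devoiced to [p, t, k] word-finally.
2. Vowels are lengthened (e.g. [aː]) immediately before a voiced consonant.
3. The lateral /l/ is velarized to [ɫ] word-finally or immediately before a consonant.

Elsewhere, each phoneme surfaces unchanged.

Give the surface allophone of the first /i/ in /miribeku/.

[iː]

/i/ — between /m/ and /r/, before a voiced consonant — surfaces as [iː] (rule 2).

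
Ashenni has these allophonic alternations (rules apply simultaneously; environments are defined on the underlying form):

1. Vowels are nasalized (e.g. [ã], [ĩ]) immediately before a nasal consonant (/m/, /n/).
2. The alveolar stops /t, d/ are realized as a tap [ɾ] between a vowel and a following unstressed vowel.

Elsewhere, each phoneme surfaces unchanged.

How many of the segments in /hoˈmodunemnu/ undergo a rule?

4

Segments that undergo a rule: /o/ → [õ] (rule 1); /d/ → [ɾ] (rule 2); /u/ → [ũ] (rule 1); /e/ → [ẽ] (rule 1).
All other segments surface unchanged.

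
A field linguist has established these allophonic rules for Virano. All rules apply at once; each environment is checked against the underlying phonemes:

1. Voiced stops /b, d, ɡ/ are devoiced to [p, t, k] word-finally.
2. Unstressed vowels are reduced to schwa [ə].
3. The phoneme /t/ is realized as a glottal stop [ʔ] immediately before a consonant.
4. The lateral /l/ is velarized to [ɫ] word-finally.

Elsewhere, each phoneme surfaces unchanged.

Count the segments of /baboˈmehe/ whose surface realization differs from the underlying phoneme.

Segments that undergo a rule: /a/ → [ə] (rule 2); /o/ → [ə] (rule 2); /e/ → [ə] (rule 2).
All other segments surface unchanged.

3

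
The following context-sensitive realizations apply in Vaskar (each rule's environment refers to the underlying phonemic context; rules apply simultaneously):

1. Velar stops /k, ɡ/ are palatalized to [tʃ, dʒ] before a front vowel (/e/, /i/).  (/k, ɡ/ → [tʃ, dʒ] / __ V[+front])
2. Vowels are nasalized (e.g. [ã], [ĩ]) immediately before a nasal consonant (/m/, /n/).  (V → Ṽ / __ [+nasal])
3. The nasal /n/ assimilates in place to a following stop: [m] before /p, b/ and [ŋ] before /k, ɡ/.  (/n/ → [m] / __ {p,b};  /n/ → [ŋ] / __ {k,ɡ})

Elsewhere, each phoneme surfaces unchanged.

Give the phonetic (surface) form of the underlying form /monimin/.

[mõnĩmĩn]

/m/ stays [m].
/o/ (between /m/ and /n/) occurs before a nasal consonant → [õ] by rule 2.
/n/ (between /o/ and /i/): rule 3 targets it, but not before a labial or velar stop → unchanged [n].
/i/ (between /n/ and /m/): before a nasal consonant, so rule 2 applies → [ĩ].
/m/ — not in any rule's target class → [m].
/i/ (between /m/ and /n/): before a nasal consonant, so rule 2 applies → [ĩ].
/n/ (word-final) is in the target of rule 3 but the environment (before a labial or velar stop) is not met → [n].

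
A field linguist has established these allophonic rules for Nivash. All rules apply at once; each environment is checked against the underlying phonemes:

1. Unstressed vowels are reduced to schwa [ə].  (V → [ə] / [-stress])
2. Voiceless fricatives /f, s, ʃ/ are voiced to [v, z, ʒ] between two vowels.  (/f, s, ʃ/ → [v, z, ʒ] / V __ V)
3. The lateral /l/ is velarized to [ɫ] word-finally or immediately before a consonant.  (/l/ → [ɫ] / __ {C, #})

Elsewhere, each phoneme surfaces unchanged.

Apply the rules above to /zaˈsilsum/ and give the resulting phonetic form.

/z/ — not in any rule's target class → [z].
/a/ — between /z/ and /s/, in an unstressed syllable — surfaces as [ə] (rule 1).
/s/ (between /a/ and /i/) occurs between two vowels → [z] by rule 2.
/i/ (between /s/ and /l/): rule 1 targets it, but not in an unstressed syllable → unchanged [i].
/l/ (between /i/ and /s/) occurs word-finally or immediately before a consonant → [ɫ] by rule 3.
/s/ (between /l/ and /u/) fails the environment for rule 2, so it stays [s].
/u/ (between /s/ and /m/) occurs in an unstressed syllable → [ə] by rule 1.
/m/ (word-final) is unaffected → [m].

[zəˈziɫsəm]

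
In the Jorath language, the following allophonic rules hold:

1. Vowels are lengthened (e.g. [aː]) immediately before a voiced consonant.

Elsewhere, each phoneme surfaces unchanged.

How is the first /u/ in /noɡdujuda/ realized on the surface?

[uː]

/u/ (between /d/ and /j/): before a voiced consonant, so rule 1 applies → [uː].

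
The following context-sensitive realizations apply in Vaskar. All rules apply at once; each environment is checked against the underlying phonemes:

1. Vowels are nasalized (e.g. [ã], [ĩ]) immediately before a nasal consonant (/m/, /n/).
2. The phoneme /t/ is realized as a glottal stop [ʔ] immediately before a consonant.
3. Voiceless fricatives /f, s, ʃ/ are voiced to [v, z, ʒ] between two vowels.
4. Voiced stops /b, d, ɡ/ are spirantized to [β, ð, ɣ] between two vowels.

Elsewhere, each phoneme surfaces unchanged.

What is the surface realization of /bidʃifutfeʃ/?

[bidʃivuʔfeʃ]

/b/ (word-initial) fails the environment for rule 4, so it stays [b].
/i/ (between /b/ and /d/) fails the environment for rule 1, so it stays [i].
/d/ — between /i/ and /ʃ/; rule 4 does not apply here → [d].
/ʃ/ — between /d/ and /i/; rule 3 does not apply here → [ʃ].
/i/ (between /ʃ/ and /f/) fails the environment for rule 1, so it stays [i].
/f/ meets the environment for rule 3 (between two vowels) → [v].
/u/ — between /f/ and /t/; rule 1 does not apply here → [u].
Rule 2 applies to /t/ (between /u/ and /f/: immediately before a consonant) → [ʔ].
/f/ (between /t/ and /e/): rule 3 targets it, but not between two vowels → unchanged [f].
/e/ — between /f/ and /ʃ/; rule 1 does not apply here → [e].
/ʃ/ (word-final): rule 3 targets it, but not between two vowels → unchanged [ʃ].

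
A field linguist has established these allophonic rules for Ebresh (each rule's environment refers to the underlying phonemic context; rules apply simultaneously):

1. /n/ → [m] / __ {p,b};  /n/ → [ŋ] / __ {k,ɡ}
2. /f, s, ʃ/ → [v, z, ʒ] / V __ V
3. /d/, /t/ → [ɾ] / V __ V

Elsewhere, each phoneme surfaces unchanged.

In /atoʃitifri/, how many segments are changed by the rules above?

3

Segments that undergo a rule: /t/ → [ɾ] (rule 3); /ʃ/ → [ʒ] (rule 2); /t/ → [ɾ] (rule 3).
All other segments surface unchanged.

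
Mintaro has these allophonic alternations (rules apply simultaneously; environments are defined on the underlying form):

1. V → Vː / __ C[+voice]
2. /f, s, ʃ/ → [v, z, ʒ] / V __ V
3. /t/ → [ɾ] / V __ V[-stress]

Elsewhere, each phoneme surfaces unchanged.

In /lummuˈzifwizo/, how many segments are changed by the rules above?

3

Segments that undergo a rule: /u/ → [uː] (rule 1); /u/ → [uː] (rule 1); /i/ → [iː] (rule 1).
All other segments surface unchanged.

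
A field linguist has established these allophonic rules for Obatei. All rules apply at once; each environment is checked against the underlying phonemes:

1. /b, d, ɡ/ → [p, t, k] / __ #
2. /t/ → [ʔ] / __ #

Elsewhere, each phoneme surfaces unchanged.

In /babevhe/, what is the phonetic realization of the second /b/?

/b/ (between /a/ and /e/) fails the environment for rule 1, so it stays [b].

[b]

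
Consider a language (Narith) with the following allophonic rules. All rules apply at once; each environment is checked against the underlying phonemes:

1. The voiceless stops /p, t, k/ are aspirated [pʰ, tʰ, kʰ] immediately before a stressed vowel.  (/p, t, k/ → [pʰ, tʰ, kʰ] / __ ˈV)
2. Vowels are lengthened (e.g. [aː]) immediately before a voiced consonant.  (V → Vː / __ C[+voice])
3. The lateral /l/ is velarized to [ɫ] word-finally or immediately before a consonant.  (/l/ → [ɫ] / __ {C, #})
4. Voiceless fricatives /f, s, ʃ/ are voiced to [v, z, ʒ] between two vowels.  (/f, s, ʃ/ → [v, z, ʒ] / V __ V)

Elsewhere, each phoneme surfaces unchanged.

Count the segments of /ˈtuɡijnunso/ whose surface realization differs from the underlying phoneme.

Segments that undergo a rule: /t/ → [tʰ] (rule 1); /u/ → [uː] (rule 2); /i/ → [iː] (rule 2); /u/ → [uː] (rule 2).
All other segments surface unchanged.

4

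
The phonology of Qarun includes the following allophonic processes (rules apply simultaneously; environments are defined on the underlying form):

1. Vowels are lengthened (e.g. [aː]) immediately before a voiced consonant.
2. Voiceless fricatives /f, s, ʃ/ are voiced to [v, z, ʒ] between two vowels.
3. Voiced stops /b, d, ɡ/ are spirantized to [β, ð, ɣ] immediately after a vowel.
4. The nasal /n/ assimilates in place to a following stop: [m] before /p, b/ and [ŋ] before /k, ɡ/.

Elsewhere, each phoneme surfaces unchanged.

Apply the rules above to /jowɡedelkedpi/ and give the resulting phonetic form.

/j/ (word-initial) is unaffected → [j].
/o/ meets the environment for rule 1 (before a voiced consonant) → [oː].
/w/ — not in any rule's target class → [w].
/ɡ/ (between /w/ and /e/) is in the target of rule 3 but the environment (immediately after a vowel) is not met → [ɡ].
/e/ meets the environment for rule 1 (before a voiced consonant) → [eː].
/d/ (between /e/ and /e/): immediately after a vowel, so rule 3 applies → [ð].
/e/ — between /d/ and /l/, before a voiced consonant — surfaces as [eː] (rule 1).
/l/ — not in any rule's target class → [l].
/k/ — not in any rule's target class → [k].
Rule 1 applies to /e/ (between /k/ and /d/: before a voiced consonant) → [eː].
/d/ (between /e/ and /p/) occurs immediately after a vowel → [ð] by rule 3.
/p/ (between /d/ and /i/) is unaffected → [p].
/i/ — word-final; rule 1 does not apply here → [i].

[joːwɡeːðeːlkeːðpi]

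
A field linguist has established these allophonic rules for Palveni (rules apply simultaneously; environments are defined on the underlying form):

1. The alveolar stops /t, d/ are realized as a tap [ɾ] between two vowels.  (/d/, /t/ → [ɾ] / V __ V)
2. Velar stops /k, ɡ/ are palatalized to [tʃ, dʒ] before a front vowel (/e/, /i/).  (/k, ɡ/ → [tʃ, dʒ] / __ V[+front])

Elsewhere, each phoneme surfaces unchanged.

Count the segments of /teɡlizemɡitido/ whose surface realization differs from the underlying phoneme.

3

Segments that undergo a rule: /ɡ/ → [dʒ] (rule 2); /t/ → [ɾ] (rule 1); /d/ → [ɾ] (rule 1).
All other segments surface unchanged.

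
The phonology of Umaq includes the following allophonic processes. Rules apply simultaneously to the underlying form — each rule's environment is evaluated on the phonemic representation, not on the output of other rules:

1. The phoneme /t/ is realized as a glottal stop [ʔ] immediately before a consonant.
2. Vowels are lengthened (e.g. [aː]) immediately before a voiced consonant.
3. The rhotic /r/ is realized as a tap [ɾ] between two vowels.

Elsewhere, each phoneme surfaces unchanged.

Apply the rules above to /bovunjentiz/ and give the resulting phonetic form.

/o/ (between /b/ and /v/) occurs before a voiced consonant → [oː] by rule 2.
/u/ meets the environment for rule 2 (before a voiced consonant) → [uː].
/e/ (between /j/ and /n/) occurs before a voiced consonant → [eː] by rule 2.
/t/ (between /n/ and /i/): rule 1 targets it, but not immediately before a consonant → unchanged [t].
Rule 2 applies to /i/ (between /t/ and /z/: before a voiced consonant) → [iː].

[boːvuːnjeːntiːz]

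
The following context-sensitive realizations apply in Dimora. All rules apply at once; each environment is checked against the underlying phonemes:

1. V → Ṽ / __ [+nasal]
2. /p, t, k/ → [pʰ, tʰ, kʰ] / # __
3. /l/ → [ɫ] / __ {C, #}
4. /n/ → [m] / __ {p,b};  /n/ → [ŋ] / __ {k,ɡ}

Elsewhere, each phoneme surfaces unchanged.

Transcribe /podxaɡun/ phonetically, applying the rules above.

/p/ (word-initial) occurs word-initially → [pʰ] by rule 2.
/o/ (between /p/ and /d/): rule 1 targets it, but not before a nasal consonant → unchanged [o].
/d/ — not in any rule's target class → [d].
/x/ (between /d/ and /a/): no rule targets it → [x].
/a/ (between /x/ and /ɡ/) fails the environment for rule 1, so it stays [a].
/ɡ/ (between /a/ and /u/) is unaffected → [ɡ].
/u/ meets the environment for rule 1 (before a nasal consonant) → [ũ].
/n/ (word-final): rule 4 targets it, but not before a labial or velar stop → unchanged [n].

[pʰodxaɡũn]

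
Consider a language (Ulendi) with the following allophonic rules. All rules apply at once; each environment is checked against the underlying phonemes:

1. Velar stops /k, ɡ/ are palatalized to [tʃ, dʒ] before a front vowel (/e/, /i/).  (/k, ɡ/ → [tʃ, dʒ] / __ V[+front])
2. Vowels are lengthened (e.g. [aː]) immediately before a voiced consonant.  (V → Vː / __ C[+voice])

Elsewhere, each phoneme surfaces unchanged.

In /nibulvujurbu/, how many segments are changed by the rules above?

Segments that undergo a rule: /i/ → [iː] (rule 2); /u/ → [uː] (rule 2); /u/ → [uː] (rule 2); /u/ → [uː] (rule 2).
All other segments surface unchanged.

4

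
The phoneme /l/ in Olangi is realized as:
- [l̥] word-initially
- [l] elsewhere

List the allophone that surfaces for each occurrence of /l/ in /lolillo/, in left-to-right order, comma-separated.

Occurrence 1 (position 1): word-initially → [l̥].
Occurrence 2 (position 3): no conditioning environment matches → elsewhere allophone [l].
Occurrence 3 (position 5): no conditioning environment matches → elsewhere allophone [l].
Occurrence 4 (position 6): no conditioning environment matches → elsewhere allophone [l].

[l̥], [l], [l], [l]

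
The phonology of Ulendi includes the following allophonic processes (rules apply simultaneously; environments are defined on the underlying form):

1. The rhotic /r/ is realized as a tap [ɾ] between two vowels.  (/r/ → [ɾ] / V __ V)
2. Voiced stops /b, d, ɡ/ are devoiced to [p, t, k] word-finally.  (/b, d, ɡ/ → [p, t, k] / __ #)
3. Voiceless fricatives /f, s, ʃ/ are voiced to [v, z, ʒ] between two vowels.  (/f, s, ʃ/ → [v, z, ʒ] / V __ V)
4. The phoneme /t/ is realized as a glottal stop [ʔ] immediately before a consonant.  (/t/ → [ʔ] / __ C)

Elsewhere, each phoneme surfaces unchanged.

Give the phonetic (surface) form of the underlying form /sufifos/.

[suvivos]

/s/ (word-initial) fails the environment for rule 3, so it stays [s].
/u/ stays [u].
Rule 3 applies to /f/ (between /u/ and /i/: between two vowels) → [v].
/i/ stays [i].
/f/ — between /i/ and /o/, between two vowels — surfaces as [v] (rule 3).
/o/ stays [o].
/s/ (word-final): rule 3 targets it, but not between two vowels → unchanged [s].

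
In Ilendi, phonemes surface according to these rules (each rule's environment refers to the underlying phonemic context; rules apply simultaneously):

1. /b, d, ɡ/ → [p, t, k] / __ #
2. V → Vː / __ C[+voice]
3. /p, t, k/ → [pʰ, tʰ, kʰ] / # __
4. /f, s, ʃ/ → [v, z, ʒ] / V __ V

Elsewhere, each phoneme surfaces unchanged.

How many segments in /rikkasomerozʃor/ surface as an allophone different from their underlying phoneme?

Segments that undergo a rule: /s/ → [z] (rule 4); /o/ → [oː] (rule 2); /e/ → [eː] (rule 2); /o/ → [oː] (rule 2); /o/ → [oː] (rule 2).
All other segments surface unchanged.

5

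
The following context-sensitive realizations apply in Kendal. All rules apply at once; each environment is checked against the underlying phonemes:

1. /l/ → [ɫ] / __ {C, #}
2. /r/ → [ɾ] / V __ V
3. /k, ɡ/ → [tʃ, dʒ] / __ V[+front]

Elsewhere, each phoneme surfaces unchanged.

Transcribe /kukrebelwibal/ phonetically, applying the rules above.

/k/ (word-initial) fails the environment for rule 3, so it stays [k].
/u/ (between /k/ and /k/): no rule targets it → [u].
/k/ (between /u/ and /r/) fails the environment for rule 3, so it stays [k].
/r/ (between /k/ and /e/): rule 2 targets it, but not between two vowels → unchanged [r].
/e/ — not in any rule's target class → [e].
/b/ — not in any rule's target class → [b].
/e/ stays [e].
/l/ — between /e/ and /w/, word-finally or immediately before a consonant — surfaces as [ɫ] (rule 1).
/w/ stays [w].
/i/ (between /w/ and /b/) is unaffected → [i].
/b/ (between /i/ and /a/): no rule targets it → [b].
/a/ (between /b/ and /l/): no rule targets it → [a].
/l/ — word-final, word-finally or immediately before a consonant — surfaces as [ɫ] (rule 1).

[kukrebeɫwibaɫ]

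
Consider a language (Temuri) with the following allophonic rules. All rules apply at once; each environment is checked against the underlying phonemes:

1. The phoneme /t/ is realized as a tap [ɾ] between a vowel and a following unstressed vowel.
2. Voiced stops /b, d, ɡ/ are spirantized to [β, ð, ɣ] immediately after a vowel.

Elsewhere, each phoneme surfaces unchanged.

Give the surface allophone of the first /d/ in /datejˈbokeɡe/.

[d]

/d/ (word-initial) fails the environment for rule 2, so it stays [d].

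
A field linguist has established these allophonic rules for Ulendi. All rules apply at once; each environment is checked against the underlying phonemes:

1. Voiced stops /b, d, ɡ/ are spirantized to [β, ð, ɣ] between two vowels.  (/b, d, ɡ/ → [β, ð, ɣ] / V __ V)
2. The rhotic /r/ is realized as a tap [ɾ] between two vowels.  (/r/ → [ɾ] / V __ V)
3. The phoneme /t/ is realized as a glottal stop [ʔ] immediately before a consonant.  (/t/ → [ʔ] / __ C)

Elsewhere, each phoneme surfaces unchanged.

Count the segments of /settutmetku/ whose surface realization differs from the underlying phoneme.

Segments that undergo a rule: /t/ → [ʔ] (rule 3); /t/ → [ʔ] (rule 3); /t/ → [ʔ] (rule 3).
All other segments surface unchanged.

3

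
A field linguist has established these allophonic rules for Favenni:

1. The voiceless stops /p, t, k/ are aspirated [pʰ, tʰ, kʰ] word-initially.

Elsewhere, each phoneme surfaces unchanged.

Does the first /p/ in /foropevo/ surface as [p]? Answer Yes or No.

/p/ (between /o/ and /e/): rule 1 targets it, but not word-initially → unchanged [p].
The actual realization is [p], which matches [p].

Yes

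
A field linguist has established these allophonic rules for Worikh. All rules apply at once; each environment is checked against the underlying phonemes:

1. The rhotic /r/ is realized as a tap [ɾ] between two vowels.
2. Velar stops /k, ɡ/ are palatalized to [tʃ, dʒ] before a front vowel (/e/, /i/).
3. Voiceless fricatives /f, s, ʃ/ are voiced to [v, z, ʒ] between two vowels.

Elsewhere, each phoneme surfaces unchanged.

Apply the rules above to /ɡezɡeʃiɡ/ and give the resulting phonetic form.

/ɡ/ (word-initial): before a front vowel, so rule 2 applies → [dʒ].
/e/ (between /ɡ/ and /z/) is unaffected → [e].
/z/ — not in any rule's target class → [z].
/ɡ/ — between /z/ and /e/, before a front vowel — surfaces as [dʒ] (rule 2).
/e/ (between /ɡ/ and /ʃ/) is unaffected → [e].
/ʃ/ — between /e/ and /i/, between two vowels — surfaces as [ʒ] (rule 3).
/i/ stays [i].
/ɡ/ (word-final) fails the environment for rule 2, so it stays [ɡ].

[dʒezdʒeʒiɡ]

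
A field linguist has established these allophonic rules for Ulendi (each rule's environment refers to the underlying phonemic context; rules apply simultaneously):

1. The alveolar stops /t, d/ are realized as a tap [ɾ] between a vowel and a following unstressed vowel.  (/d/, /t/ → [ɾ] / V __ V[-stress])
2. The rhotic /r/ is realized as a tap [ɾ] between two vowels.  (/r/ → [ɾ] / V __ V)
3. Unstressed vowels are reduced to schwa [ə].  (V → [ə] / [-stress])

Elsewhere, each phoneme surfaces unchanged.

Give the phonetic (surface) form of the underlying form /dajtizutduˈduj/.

/d/ — word-initial; rule 1 does not apply here → [d].
/a/ — between /d/ and /j/, in an unstressed syllable — surfaces as [ə] (rule 3).
/j/ stays [j].
/t/ — between /j/ and /i/; rule 1 does not apply here → [t].
/i/ (between /t/ and /z/) occurs in an unstressed syllable → [ə] by rule 3.
/z/ (between /i/ and /u/) is unaffected → [z].
Rule 3 applies to /u/ (between /z/ and /t/: in an unstressed syllable) → [ə].
/t/ — between /u/ and /d/; rule 1 does not apply here → [t].
/d/ (between /t/ and /u/) fails the environment for rule 1, so it stays [d].
/u/ (between /d/ and /d/) occurs in an unstressed syllable → [ə] by rule 3.
/d/ — between /u/ and /u/; rule 1 does not apply here → [d].
/u/ (between /d/ and /j/): rule 3 targets it, but not in an unstressed syllable → unchanged [u].
/j/ stays [j].

[dəjtəzətdəˈduj]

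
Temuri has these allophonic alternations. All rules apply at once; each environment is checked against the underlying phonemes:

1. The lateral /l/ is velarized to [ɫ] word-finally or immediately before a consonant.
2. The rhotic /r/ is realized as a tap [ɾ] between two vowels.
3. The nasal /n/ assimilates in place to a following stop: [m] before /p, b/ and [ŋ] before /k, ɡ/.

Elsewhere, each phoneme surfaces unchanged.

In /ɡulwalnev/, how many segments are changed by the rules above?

2

Segments that undergo a rule: /l/ → [ɫ] (rule 1); /l/ → [ɫ] (rule 1).
All other segments surface unchanged.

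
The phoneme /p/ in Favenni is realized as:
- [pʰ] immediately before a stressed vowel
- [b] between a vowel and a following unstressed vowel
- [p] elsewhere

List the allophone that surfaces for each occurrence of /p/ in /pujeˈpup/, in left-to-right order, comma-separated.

Occurrence 1 (position 1): no conditioning environment matches → elsewhere allophone [p].
Occurrence 2 (position 5): immediately before a stressed vowel → [pʰ].
Occurrence 3 (position 7): no conditioning environment matches → elsewhere allophone [p].

[p], [pʰ], [p]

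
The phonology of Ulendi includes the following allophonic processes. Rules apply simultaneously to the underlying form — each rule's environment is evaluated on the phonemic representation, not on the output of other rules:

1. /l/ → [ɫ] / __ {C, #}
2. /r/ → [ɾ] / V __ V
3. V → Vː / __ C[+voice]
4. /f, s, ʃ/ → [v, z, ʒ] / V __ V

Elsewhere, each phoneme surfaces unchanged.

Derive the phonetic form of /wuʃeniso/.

/w/ stays [w].
/u/ (between /w/ and /ʃ/) fails the environment for rule 3, so it stays [u].
/ʃ/ (between /u/ and /e/) occurs between two vowels → [ʒ] by rule 4.
/e/ (between /ʃ/ and /n/): before a voiced consonant, so rule 3 applies → [eː].
/n/ — not in any rule's target class → [n].
/i/ (between /n/ and /s/) is in the target of rule 3 but the environment (before a voiced consonant) is not met → [i].
/s/ (between /i/ and /o/): between two vowels, so rule 4 applies → [z].
/o/ (word-final): rule 3 targets it, but not before a voiced consonant → unchanged [o].

[wuʒeːnizo]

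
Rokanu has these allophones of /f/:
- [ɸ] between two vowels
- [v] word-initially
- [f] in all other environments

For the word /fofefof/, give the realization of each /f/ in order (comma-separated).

Occurrence 1 (position 1): word-initially → [v].
Occurrence 2 (position 3): between two vowels → [ɸ].
Occurrence 3 (position 5): between two vowels → [ɸ].
Occurrence 4 (position 7): no conditioning environment matches → elsewhere allophone [f].

[v], [ɸ], [ɸ], [f]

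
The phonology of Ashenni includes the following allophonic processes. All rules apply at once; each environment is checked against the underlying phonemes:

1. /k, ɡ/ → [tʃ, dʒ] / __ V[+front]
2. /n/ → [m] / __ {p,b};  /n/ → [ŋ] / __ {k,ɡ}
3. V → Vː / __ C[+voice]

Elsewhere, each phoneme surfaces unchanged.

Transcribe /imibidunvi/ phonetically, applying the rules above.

[iːmiːbiːduːnvi]

/i/ meets the environment for rule 3 (before a voiced consonant) → [iː].
/m/ (between /i/ and /i/): no rule targets it → [m].
Rule 3 applies to /i/ (between /m/ and /b/: before a voiced consonant) → [iː].
/b/ (between /i/ and /i/): no rule targets it → [b].
/i/ (between /b/ and /d/): before a voiced consonant, so rule 3 applies → [iː].
/d/ — not in any rule's target class → [d].
/u/ meets the environment for rule 3 (before a voiced consonant) → [uː].
/n/ — between /u/ and /v/; rule 2 does not apply here → [n].
/v/ (between /n/ and /i/): no rule targets it → [v].
/i/ — word-final; rule 3 does not apply here → [i].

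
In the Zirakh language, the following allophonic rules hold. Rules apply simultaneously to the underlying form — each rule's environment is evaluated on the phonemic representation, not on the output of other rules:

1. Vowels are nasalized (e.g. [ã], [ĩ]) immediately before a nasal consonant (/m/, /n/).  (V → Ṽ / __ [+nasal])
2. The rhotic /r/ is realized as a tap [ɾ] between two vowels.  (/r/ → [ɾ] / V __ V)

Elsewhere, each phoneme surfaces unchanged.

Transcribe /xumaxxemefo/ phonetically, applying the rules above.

/x/ (word-initial) is unaffected → [x].
/u/ — between /x/ and /m/, before a nasal consonant — surfaces as [ũ] (rule 1).
/m/ — not in any rule's target class → [m].
/a/ (between /m/ and /x/): rule 1 targets it, but not before a nasal consonant → unchanged [a].
/x/ (between /a/ and /x/): no rule targets it → [x].
/x/ — not in any rule's target class → [x].
Rule 1 applies to /e/ (between /x/ and /m/: before a nasal consonant) → [ẽ].
/m/ stays [m].
/e/ (between /m/ and /f/): rule 1 targets it, but not before a nasal consonant → unchanged [e].
/f/ — not in any rule's target class → [f].
/o/ (word-final) fails the environment for rule 1, so it stays [o].

[xũmaxxẽmefo]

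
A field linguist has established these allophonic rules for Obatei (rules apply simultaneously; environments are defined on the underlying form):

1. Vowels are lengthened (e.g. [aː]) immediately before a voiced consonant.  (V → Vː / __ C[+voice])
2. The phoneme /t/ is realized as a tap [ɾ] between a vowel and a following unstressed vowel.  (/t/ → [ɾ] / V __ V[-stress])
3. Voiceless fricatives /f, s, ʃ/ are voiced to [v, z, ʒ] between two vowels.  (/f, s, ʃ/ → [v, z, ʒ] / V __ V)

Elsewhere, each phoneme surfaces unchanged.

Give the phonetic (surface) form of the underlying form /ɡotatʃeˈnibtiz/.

[ɡoɾatʃeːˈniːbtiːz]

/ɡ/ stays [ɡ].
/o/ (between /ɡ/ and /t/): rule 1 targets it, but not before a voiced consonant → unchanged [o].
/t/ — between /o/ and /a/, between a vowel and a following unstressed vowel — surfaces as [ɾ] (rule 2).
/a/ (between /t/ and /t/) fails the environment for rule 1, so it stays [a].
/t/ (between /a/ and /ʃ/): rule 2 targets it, but not between a vowel and a following unstressed vowel → unchanged [t].
/ʃ/ (between /t/ and /e/) fails the environment for rule 3, so it stays [ʃ].
/e/ (between /ʃ/ and /n/) occurs before a voiced consonant → [eː] by rule 1.
/n/ stays [n].
/i/ meets the environment for rule 1 (before a voiced consonant) → [iː].
/b/ (between /i/ and /t/) is unaffected → [b].
/t/ (between /b/ and /i/): rule 2 targets it, but not between a vowel and a following unstressed vowel → unchanged [t].
/i/ (between /t/ and /z/) occurs before a voiced consonant → [iː] by rule 1.
/z/ (word-final): no rule targets it → [z].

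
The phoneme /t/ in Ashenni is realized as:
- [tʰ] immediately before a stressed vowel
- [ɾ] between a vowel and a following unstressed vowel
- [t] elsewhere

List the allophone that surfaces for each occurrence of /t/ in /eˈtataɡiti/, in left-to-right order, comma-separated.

[tʰ], [ɾ], [ɾ]

Occurrence 1 (position 2): immediately before a stressed vowel → [tʰ].
Occurrence 2 (position 4): between a vowel and an unstressed vowel → [ɾ].
Occurrence 3 (position 8): between a vowel and an unstressed vowel → [ɾ].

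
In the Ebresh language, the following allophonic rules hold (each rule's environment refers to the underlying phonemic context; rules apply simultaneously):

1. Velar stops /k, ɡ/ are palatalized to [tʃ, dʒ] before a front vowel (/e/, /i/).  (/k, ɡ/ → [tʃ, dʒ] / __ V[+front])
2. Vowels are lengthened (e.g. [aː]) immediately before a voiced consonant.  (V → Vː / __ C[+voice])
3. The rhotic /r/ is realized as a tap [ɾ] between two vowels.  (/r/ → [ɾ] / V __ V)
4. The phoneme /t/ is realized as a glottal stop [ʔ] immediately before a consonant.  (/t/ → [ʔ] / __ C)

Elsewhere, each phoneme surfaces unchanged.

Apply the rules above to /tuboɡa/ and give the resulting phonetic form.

[tuːboːɡa]

/t/ (word-initial) is in the target of rule 4 but the environment (immediately before a consonant) is not met → [t].
/u/ meets the environment for rule 2 (before a voiced consonant) → [uː].
/o/ — between /b/ and /ɡ/, before a voiced consonant — surfaces as [oː] (rule 2).
/ɡ/ (between /o/ and /a/): rule 1 targets it, but not before a front vowel → unchanged [ɡ].
/a/ — word-final; rule 2 does not apply here → [a].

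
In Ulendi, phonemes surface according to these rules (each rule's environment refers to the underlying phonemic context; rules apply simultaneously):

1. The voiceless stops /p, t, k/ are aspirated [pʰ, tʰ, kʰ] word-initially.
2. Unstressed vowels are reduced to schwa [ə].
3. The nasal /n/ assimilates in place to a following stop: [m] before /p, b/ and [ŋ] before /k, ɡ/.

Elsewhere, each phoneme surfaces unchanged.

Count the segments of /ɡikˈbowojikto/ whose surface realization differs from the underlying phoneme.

Segments that undergo a rule: /i/ → [ə] (rule 2); /o/ → [ə] (rule 2); /i/ → [ə] (rule 2); /o/ → [ə] (rule 2).
All other segments surface unchanged.

4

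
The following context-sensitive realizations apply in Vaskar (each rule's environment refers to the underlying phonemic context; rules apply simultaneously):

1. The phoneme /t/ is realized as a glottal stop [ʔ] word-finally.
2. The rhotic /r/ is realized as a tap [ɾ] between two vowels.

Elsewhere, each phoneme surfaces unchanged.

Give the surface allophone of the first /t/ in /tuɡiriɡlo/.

/t/ (word-initial) is in the target of rule 1 but the environment (word-finally) is not met → [t].

[t]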